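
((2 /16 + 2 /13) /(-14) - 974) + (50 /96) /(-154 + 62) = -974.03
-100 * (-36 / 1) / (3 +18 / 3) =400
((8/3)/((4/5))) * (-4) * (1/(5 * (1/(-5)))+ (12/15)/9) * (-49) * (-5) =80360/27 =2976.30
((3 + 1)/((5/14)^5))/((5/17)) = 36572032/15625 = 2340.61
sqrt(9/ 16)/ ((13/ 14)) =21/ 26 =0.81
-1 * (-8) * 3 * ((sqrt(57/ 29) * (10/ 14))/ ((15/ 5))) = 40 * sqrt(1653)/ 203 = 8.01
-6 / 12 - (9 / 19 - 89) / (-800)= -4641 / 7600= -0.61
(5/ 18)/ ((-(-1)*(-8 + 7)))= -5/ 18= -0.28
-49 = -49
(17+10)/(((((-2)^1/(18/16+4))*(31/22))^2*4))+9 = 31.32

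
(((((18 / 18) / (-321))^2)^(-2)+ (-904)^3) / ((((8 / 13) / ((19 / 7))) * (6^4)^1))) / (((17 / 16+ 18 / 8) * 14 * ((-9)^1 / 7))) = -348576435857 / 618192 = -563864.36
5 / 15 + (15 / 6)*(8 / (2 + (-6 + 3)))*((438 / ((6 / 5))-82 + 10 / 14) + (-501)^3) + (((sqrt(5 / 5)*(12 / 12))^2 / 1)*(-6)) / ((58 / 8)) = 1531649826239 / 609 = 2515024345.22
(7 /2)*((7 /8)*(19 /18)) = 931 /288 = 3.23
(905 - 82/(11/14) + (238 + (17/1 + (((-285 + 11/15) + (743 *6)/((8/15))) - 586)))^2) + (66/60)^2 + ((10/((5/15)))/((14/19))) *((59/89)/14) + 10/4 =10355232354139327/172695600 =59962340.41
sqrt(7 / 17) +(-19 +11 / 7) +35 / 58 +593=sqrt(119) / 17 +233927 / 406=576.82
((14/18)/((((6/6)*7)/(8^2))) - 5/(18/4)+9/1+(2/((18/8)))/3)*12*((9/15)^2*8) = 13216/25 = 528.64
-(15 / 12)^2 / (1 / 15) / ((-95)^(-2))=-3384375 / 16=-211523.44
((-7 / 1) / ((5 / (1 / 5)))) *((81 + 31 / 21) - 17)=-55 / 3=-18.33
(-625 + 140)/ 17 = -485/ 17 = -28.53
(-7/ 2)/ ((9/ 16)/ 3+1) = -56/ 19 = -2.95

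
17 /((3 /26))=442 /3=147.33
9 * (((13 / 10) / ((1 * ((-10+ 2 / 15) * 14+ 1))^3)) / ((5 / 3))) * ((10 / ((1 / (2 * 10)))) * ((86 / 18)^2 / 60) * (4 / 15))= -480740 / 8703679193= -0.00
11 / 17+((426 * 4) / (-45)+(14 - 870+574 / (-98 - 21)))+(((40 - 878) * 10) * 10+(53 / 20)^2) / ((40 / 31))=-53723482171 / 816000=-65837.60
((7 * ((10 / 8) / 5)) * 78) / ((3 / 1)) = 91 / 2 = 45.50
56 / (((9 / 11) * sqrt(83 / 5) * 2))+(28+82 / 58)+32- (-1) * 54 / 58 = 308 * sqrt(415) / 747+1808 / 29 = 70.74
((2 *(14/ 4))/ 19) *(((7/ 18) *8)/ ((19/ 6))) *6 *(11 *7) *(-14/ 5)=-845152/ 1805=-468.23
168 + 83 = 251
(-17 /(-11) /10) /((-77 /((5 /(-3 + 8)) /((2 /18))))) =-153 /8470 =-0.02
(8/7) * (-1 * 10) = -80/7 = -11.43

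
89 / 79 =1.13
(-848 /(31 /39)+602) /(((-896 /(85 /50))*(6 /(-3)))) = -24497 /55552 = -0.44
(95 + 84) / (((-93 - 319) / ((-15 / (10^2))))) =0.07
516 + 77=593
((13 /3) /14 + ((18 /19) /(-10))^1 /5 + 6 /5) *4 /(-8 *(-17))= 29737 /678300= 0.04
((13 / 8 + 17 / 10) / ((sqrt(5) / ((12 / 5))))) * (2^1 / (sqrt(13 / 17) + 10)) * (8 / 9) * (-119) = -614992 * sqrt(5) / 18075 + 18088 * sqrt(1105) / 90375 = -69.43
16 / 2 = 8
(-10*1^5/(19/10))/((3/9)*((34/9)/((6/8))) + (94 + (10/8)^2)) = -5184/95779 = -0.05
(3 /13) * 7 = 21 /13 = 1.62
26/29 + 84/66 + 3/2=2341/638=3.67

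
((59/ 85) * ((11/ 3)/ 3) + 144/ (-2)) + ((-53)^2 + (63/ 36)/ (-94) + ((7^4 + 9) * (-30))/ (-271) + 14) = 235302711739/ 77950440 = 3018.62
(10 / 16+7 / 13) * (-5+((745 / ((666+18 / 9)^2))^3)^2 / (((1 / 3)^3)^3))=-4776094644993382988444646914968797605 / 821014616660089554107429965166280704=-5.82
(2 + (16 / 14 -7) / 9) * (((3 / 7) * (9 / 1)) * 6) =1530 / 49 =31.22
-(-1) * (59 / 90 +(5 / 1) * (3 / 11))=1999 / 990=2.02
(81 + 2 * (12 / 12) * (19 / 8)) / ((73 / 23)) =7889 / 292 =27.02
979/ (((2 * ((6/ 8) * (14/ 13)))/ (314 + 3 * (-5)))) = 3805373/ 21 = 181208.24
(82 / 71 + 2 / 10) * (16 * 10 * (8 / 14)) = 61568 / 497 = 123.88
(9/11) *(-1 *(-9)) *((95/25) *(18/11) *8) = 221616/605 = 366.31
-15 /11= -1.36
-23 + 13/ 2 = -33/ 2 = -16.50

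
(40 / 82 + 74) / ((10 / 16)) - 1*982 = -862.82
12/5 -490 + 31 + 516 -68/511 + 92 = 386487/2555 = 151.27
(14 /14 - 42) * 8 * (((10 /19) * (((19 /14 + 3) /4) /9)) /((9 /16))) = -37.14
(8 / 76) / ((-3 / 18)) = -12 / 19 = -0.63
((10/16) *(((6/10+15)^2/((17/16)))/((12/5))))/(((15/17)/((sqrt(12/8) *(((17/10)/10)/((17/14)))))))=1183 *sqrt(6)/250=11.59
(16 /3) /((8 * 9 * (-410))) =-1 /5535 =-0.00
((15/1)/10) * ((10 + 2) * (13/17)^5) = 6683274/1419857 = 4.71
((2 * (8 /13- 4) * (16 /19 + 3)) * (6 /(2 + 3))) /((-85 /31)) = 1194864 /104975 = 11.38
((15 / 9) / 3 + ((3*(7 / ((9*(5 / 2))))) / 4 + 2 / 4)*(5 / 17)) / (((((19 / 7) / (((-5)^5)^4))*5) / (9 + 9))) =97552320167376.16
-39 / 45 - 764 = -11473 / 15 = -764.87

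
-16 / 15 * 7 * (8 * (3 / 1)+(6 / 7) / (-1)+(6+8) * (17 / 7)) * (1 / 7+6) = -55040 / 21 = -2620.95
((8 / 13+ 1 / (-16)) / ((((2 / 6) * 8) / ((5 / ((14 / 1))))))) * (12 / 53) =5175 / 308672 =0.02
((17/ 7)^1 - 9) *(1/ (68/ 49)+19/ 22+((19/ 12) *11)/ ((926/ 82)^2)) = -9519473657/ 841827063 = -11.31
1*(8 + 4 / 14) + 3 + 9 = 142 / 7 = 20.29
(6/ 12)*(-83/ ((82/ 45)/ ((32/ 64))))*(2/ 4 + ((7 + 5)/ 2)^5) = -58090455/ 656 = -88552.52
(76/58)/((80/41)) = 779/1160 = 0.67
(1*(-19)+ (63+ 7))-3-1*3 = 45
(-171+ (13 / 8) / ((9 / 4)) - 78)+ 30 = -218.28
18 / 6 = 3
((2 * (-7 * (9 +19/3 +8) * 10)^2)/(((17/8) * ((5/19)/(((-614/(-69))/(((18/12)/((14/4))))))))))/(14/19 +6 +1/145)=17285571929920000/588415509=29376472.35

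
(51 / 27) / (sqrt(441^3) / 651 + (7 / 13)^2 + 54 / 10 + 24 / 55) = 4898465 / 52779231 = 0.09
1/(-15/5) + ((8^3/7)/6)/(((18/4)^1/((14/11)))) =925/297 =3.11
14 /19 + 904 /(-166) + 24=30422 /1577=19.29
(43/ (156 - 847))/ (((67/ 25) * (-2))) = 1075/ 92594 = 0.01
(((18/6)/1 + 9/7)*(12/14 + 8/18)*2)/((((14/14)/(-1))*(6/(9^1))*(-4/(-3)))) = -12.55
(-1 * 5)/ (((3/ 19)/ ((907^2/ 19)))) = -4113245/ 3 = -1371081.67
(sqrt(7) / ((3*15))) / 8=0.01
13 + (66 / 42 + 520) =534.57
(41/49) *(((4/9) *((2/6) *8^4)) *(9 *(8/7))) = 5373952/1029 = 5222.50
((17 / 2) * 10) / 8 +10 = 165 / 8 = 20.62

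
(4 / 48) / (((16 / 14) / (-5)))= -35 / 96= -0.36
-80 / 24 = -10 / 3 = -3.33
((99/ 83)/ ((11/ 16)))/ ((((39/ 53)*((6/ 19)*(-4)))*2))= -1007/ 1079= -0.93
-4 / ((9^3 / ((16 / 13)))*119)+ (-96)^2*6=62360782784 / 1127763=55296.00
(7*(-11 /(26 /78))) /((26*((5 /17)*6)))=-1309 /260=-5.03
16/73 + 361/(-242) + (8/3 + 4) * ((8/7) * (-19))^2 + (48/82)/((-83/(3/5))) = 138838819772651/44186287530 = 3142.12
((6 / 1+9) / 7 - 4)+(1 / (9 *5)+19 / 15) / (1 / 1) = -179 / 315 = -0.57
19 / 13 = 1.46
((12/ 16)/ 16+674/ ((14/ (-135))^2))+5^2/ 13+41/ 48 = 62674.51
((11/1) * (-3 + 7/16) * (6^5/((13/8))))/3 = -584496/13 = -44961.23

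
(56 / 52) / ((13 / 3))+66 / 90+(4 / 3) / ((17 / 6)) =62593 / 43095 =1.45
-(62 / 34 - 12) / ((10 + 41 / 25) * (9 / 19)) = 82175 / 44523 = 1.85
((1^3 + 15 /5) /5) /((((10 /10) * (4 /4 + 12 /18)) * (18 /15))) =2 /5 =0.40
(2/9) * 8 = 1.78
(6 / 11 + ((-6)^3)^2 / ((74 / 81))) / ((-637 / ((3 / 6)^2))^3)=-10392735 / 3366376485472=-0.00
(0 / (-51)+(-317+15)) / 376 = -151 / 188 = -0.80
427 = 427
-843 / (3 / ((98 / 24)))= -13769 / 12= -1147.42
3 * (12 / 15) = 12 / 5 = 2.40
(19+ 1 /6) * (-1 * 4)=-230 /3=-76.67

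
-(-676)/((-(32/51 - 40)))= 8619/502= 17.17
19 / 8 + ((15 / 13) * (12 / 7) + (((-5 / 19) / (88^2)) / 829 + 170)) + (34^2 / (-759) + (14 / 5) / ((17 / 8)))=11337059057799577 / 65100284208960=174.15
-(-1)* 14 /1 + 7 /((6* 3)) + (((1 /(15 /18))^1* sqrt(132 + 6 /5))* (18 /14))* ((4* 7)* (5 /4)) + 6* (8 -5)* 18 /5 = 702.42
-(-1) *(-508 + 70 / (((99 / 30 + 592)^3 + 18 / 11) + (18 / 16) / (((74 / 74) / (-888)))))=-1178859347855076 / 2320589268947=-508.00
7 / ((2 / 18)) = 63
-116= -116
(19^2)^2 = 130321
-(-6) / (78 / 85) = 85 / 13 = 6.54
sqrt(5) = 2.24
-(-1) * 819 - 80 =739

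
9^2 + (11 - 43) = 49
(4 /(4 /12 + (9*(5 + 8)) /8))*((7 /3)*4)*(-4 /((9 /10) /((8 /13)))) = -286720 /42003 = -6.83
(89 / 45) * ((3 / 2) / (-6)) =-89 / 180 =-0.49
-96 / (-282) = 16 / 47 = 0.34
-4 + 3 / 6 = -7 / 2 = -3.50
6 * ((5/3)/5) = 2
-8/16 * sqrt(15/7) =-sqrt(105)/14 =-0.73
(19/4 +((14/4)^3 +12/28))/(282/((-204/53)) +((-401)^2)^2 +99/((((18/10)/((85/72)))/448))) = 411723/221542695603236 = 0.00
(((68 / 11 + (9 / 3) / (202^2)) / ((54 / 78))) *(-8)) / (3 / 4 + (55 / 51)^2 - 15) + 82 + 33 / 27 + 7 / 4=49738635060773 / 550019272572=90.43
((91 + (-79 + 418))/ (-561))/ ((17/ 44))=-1720/ 867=-1.98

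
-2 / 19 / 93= -2 / 1767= -0.00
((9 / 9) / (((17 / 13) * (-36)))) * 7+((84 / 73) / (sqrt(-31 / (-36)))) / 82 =-91 / 612+252 * sqrt(31) / 92783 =-0.13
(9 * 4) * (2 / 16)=9 / 2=4.50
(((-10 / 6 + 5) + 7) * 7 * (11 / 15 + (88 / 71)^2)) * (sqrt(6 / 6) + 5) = 74479174 / 75615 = 984.98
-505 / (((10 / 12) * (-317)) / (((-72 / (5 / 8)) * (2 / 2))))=-349056 / 1585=-220.22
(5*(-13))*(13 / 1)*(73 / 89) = -61685 / 89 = -693.09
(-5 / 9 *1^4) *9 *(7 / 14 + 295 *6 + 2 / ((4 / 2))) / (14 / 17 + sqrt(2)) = 2108085 / 382 - 5119635 *sqrt(2) / 764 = -3958.23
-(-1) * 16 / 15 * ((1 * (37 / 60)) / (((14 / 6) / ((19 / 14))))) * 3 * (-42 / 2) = -4218 / 175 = -24.10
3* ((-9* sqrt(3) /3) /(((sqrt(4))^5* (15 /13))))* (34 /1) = -663* sqrt(3) /80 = -14.35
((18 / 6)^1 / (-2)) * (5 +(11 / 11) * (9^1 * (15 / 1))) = -210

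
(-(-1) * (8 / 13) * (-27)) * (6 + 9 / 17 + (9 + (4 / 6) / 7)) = -401616 / 1547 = -259.61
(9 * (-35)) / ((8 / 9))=-2835 / 8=-354.38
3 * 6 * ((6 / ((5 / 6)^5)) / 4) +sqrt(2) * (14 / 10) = 7 * sqrt(2) / 5 +209952 / 3125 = 69.16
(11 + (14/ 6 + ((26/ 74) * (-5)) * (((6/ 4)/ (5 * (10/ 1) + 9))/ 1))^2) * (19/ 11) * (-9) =-52929329287/ 209681516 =-252.43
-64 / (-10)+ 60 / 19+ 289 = 28363 / 95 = 298.56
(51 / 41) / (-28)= -51 / 1148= -0.04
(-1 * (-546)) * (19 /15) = 3458 /5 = 691.60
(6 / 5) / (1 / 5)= 6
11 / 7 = 1.57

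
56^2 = 3136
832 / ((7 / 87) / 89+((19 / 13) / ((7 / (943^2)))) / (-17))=-0.08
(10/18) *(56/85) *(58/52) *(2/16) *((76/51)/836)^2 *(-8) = -812/625980069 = -0.00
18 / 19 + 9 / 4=243 / 76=3.20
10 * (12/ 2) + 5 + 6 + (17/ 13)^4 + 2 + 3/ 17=36949741/ 485537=76.10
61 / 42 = 1.45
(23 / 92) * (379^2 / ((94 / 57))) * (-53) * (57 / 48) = -8244849759 / 6016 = -1370486.99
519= 519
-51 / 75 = -17 / 25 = -0.68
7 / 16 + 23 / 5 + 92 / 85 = 8323 / 1360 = 6.12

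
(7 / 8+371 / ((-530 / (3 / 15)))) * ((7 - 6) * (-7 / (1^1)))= -1029 / 200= -5.14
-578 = -578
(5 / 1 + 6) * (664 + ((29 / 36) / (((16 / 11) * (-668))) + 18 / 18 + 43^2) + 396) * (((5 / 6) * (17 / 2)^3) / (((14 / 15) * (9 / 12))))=1512764307503075 / 64641024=23402542.44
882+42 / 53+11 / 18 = 842767 / 954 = 883.40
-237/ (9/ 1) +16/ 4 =-67/ 3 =-22.33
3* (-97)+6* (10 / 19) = -5469 / 19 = -287.84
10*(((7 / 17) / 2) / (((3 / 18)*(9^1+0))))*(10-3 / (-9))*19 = 41230 / 153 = 269.48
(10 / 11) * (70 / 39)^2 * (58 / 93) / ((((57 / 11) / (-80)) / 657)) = -16597280000 / 895869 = -18526.46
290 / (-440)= -29 / 44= -0.66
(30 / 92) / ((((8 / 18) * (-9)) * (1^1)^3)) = -15 / 184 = -0.08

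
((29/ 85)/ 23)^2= 841/ 3822025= 0.00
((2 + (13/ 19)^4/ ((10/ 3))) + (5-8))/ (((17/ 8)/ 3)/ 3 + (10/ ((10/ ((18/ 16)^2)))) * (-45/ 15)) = 350647776/ 1336441855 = 0.26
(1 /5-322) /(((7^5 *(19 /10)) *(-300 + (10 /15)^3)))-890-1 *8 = -1160235100121 /1292021318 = -898.00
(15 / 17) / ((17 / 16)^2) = 3840 / 4913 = 0.78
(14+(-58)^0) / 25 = 3 / 5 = 0.60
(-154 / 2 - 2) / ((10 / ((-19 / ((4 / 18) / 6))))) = 40527 / 10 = 4052.70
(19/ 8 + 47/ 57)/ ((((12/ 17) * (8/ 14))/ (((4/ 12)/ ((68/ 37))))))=377881/ 262656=1.44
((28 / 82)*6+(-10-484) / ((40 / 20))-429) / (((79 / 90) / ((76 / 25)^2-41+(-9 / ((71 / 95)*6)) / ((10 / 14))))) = 26541.25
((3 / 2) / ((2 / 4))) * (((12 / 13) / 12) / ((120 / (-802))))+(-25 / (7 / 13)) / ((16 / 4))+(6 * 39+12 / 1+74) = 139617 / 455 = 306.85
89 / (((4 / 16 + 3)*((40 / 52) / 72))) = 12816 / 5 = 2563.20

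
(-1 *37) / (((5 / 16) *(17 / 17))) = -592 / 5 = -118.40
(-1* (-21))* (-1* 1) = -21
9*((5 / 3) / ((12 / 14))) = 35 / 2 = 17.50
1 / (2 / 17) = 17 / 2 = 8.50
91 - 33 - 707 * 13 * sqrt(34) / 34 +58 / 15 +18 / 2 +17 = 1318 / 15 - 9191 * sqrt(34) / 34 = -1488.38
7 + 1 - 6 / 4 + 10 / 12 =22 / 3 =7.33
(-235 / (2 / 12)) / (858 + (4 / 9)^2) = -1.64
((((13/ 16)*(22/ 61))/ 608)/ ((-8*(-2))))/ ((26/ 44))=121/ 2373632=0.00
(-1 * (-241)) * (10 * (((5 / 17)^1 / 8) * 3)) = 18075 / 68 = 265.81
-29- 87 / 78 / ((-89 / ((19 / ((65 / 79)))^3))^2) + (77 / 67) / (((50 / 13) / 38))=-22239022800692229103943 / 1040658662859968750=-21370.14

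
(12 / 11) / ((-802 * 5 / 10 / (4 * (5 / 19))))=-240 / 83809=-0.00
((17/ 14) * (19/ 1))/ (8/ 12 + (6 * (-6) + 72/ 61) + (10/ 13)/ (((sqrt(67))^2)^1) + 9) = -51483939/ 56103362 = -0.92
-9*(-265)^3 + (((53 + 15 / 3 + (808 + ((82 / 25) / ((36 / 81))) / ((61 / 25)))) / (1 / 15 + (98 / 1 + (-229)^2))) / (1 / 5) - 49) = 16103246747442967 / 96146492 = 167486576.08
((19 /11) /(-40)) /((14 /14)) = -0.04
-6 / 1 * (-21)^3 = 55566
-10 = -10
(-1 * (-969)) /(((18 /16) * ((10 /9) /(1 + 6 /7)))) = 50388 /35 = 1439.66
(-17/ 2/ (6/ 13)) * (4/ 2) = -221/ 6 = -36.83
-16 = -16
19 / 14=1.36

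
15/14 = 1.07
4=4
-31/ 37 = -0.84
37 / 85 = 0.44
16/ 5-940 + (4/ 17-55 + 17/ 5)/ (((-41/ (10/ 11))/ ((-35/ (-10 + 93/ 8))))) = -479083764/ 498355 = -961.33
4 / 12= 0.33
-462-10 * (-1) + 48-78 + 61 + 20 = -401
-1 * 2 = -2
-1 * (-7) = 7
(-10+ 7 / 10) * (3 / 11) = -2.54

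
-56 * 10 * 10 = -5600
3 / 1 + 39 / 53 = 198 / 53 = 3.74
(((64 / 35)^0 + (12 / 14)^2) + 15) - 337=-15693 / 49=-320.27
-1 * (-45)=45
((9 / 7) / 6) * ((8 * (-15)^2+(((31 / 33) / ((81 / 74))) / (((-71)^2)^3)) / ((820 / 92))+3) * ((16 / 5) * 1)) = 1012485065264189936456 / 818935507585658925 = 1236.34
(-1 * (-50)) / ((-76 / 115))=-2875 / 38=-75.66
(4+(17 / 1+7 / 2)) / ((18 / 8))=98 / 9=10.89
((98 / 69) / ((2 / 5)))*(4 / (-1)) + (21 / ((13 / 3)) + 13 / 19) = -147806 / 17043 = -8.67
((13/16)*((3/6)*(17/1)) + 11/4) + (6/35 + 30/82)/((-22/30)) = 901497/101024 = 8.92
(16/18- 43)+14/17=-6317/153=-41.29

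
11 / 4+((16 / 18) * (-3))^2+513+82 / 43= 524.77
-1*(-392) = 392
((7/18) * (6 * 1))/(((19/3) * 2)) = 7/38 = 0.18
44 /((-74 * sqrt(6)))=-11 * sqrt(6) /111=-0.24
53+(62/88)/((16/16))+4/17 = 40347/748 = 53.94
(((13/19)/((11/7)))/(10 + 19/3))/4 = 39/5852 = 0.01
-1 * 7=-7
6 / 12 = 1 / 2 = 0.50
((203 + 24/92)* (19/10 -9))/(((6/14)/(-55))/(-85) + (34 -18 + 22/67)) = -145554091375/1646862146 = -88.38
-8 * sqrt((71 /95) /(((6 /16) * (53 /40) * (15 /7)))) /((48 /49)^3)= -117649 * sqrt(2502395) /26101440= -7.13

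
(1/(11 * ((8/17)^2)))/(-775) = -289/545600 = -0.00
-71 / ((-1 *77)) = 71 / 77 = 0.92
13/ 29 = 0.45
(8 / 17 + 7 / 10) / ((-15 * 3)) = -199 / 7650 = -0.03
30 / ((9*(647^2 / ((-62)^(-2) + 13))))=249865 / 2413699494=0.00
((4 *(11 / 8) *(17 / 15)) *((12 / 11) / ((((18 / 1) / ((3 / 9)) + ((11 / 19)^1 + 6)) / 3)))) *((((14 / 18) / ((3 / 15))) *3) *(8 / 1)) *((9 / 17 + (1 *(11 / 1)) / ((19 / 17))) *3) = 1125600 / 1151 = 977.93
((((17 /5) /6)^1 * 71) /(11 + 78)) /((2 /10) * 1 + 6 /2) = 1207 /8544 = 0.14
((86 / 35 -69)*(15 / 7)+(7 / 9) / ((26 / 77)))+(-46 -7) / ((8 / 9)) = -9168829 / 45864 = -199.91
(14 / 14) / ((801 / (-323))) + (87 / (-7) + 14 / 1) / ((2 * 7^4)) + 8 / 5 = 161155957 / 134624070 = 1.20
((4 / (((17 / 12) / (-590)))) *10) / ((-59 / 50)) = 240000 / 17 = 14117.65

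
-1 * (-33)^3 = 35937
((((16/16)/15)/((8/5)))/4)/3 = 1/288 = 0.00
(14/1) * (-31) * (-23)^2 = -229586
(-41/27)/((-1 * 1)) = 41/27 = 1.52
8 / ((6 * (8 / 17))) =17 / 6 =2.83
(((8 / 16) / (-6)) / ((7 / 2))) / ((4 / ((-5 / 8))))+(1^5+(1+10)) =16133 / 1344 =12.00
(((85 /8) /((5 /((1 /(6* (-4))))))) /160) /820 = -17 /25190400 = -0.00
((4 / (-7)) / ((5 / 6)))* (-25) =120 / 7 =17.14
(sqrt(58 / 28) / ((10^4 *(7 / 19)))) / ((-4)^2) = 19 *sqrt(406) / 15680000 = 0.00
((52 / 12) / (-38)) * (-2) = 13 / 57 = 0.23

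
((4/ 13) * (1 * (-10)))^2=1600/ 169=9.47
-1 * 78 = -78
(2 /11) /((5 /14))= 28 /55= 0.51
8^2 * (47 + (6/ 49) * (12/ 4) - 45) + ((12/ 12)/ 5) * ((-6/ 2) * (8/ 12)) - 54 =23792/ 245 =97.11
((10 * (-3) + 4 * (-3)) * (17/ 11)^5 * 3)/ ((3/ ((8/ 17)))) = -28063056/ 161051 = -174.25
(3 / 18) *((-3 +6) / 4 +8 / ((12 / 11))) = 97 / 72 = 1.35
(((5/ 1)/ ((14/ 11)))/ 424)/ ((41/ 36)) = 495/ 60844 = 0.01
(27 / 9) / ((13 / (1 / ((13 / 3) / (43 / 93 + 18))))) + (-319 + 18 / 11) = -18232688 / 57629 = -316.38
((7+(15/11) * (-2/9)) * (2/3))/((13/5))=170/99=1.72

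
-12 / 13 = -0.92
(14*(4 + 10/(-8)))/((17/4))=154/17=9.06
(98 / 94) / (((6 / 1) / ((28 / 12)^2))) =2401 / 2538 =0.95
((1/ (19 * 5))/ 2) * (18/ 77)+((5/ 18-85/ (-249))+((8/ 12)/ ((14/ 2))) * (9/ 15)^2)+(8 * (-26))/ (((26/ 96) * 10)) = -76.15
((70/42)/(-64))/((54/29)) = -145/10368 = -0.01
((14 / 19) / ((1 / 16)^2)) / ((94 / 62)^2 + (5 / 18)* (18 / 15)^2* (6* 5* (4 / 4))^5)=3444224 / 177477521971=0.00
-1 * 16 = -16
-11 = -11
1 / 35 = 0.03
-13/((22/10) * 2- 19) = 65/73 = 0.89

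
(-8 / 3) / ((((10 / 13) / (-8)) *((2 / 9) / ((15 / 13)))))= 144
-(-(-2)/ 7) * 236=-472/ 7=-67.43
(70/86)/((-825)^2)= 7/5853375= 0.00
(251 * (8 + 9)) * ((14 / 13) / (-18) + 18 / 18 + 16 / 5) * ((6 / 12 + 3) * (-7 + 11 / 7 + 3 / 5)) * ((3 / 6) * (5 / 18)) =-41466.28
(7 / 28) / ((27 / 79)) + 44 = 4831 / 108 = 44.73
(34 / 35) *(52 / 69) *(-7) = -1768 / 345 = -5.12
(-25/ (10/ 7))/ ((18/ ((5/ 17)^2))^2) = -21875/ 54121608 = -0.00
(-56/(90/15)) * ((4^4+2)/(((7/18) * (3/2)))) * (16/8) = -8256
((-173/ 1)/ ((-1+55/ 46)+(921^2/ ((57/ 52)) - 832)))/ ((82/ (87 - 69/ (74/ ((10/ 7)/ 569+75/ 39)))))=-24681727382757/ 106135662753678922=-0.00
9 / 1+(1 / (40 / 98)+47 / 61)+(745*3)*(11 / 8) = 7528243 / 2440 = 3085.35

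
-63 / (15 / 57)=-1197 / 5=-239.40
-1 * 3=-3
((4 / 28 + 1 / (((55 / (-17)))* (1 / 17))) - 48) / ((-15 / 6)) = 40896 / 1925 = 21.24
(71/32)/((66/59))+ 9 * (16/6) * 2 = 105565/2112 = 49.98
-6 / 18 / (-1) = 1 / 3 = 0.33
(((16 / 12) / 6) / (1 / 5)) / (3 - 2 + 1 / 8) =80 / 81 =0.99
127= 127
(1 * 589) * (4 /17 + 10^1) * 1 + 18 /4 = 205125 /34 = 6033.09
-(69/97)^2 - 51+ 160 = 1020820/9409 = 108.49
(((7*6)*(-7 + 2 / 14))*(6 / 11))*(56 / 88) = -12096 / 121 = -99.97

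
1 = 1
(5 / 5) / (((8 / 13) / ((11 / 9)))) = 143 / 72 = 1.99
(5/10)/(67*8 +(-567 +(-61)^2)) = 1/7380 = 0.00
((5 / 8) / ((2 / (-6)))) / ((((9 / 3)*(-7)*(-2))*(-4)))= 5 / 448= 0.01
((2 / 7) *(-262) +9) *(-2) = 922 / 7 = 131.71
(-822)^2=675684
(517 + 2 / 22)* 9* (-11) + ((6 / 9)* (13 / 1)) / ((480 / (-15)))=-2457229 / 48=-51192.27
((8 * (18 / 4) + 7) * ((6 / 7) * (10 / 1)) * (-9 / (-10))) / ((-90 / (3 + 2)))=-129 / 7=-18.43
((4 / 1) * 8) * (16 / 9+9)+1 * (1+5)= 3158 / 9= 350.89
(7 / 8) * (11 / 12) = 77 / 96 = 0.80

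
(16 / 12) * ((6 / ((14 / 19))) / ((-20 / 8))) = -152 / 35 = -4.34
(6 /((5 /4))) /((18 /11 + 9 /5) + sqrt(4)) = 0.88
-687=-687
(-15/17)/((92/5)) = -75/1564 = -0.05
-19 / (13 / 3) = -57 / 13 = -4.38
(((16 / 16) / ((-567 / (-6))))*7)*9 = 2 / 3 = 0.67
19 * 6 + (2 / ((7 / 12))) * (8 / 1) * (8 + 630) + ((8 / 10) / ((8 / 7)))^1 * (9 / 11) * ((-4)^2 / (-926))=3139679946 / 178255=17613.42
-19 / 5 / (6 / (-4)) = 38 / 15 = 2.53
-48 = -48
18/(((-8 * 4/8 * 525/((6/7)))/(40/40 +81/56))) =-1233/68600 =-0.02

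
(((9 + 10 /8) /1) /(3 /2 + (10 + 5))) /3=41 /198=0.21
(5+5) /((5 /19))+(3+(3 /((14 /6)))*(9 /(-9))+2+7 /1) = 341 /7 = 48.71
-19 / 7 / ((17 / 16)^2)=-4864 / 2023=-2.40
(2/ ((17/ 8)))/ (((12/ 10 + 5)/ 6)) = 480/ 527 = 0.91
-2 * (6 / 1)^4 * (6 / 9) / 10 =-172.80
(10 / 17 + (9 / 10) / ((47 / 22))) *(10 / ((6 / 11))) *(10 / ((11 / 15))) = 201650 / 799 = 252.38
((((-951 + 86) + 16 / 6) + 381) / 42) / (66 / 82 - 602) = 29602 / 1552887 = 0.02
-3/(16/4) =-3/4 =-0.75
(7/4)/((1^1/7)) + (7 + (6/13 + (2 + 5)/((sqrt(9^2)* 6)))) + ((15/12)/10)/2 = 111779/5616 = 19.90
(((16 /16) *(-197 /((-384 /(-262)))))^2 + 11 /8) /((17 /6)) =666051937 /104448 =6376.88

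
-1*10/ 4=-5/ 2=-2.50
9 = 9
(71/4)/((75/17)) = 1207/300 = 4.02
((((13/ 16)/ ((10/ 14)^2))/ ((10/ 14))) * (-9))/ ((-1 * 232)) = 40131/ 464000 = 0.09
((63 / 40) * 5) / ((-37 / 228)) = -48.53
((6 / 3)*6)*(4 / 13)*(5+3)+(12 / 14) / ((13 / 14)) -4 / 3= 1136 / 39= 29.13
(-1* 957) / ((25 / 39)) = -37323 / 25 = -1492.92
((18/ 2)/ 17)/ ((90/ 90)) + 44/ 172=0.79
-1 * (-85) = 85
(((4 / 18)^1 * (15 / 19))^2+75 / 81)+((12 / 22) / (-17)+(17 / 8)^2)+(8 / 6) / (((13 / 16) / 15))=45578677069 / 1516477248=30.06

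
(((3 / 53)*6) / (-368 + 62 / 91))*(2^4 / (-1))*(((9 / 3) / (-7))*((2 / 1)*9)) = -3744 / 32807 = -0.11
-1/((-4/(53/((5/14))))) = 371/10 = 37.10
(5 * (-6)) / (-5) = 6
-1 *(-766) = 766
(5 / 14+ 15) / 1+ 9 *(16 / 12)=383 / 14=27.36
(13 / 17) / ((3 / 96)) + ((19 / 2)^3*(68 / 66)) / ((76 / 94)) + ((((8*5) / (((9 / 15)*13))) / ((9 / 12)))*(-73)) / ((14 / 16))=669696151 / 1225224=546.59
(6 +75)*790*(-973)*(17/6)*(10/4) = -882048825/2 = -441024412.50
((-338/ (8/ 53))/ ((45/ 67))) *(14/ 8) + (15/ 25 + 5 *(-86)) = -4510001/ 720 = -6263.89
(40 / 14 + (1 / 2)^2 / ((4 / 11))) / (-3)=-397 / 336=-1.18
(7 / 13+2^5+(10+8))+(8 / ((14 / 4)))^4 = 2429425 / 31213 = 77.83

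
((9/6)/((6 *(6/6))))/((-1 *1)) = -0.25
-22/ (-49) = 22/ 49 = 0.45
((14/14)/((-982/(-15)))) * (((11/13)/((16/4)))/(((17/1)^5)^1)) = 165/72503577848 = 0.00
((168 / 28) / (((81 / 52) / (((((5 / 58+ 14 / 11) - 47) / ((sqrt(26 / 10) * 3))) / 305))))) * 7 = -815332 * sqrt(65) / 7880895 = -0.83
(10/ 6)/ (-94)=-5/ 282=-0.02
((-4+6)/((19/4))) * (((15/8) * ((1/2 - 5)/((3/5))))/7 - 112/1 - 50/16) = -13119/266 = -49.32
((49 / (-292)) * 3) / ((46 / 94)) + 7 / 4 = 0.72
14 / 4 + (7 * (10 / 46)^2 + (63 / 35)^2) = 187023 / 26450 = 7.07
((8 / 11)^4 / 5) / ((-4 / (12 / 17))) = -12288 / 1244485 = -0.01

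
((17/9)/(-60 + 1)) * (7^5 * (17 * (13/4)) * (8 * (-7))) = 884014586/531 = 1664810.90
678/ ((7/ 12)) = 8136/ 7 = 1162.29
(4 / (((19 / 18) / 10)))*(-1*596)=-22585.26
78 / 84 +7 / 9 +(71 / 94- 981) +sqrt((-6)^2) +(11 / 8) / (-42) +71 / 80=-8220443 / 8460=-971.68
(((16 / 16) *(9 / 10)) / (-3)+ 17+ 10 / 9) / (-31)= -1603 / 2790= -0.57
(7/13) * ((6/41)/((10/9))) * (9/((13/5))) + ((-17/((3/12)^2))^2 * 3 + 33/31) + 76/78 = 143026674982/644397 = 221954.28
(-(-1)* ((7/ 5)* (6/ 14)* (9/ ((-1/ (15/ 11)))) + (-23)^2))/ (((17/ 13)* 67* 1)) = 74594/ 12529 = 5.95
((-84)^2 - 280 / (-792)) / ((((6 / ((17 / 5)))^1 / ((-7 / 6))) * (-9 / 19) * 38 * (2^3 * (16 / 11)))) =83130901 / 3732480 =22.27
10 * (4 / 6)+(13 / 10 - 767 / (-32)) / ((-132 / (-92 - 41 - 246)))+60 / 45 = 1701257 / 21120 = 80.55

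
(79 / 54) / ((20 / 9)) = 79 / 120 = 0.66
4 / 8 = 1 / 2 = 0.50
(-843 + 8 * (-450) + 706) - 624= -4361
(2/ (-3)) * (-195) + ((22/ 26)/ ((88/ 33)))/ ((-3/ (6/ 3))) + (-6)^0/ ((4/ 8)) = 6853/ 52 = 131.79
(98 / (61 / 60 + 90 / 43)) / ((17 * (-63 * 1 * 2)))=-6020 / 409173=-0.01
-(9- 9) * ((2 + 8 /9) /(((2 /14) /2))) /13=0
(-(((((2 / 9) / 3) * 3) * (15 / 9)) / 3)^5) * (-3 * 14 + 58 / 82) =169300000 / 142958160441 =0.00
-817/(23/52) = -42484/23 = -1847.13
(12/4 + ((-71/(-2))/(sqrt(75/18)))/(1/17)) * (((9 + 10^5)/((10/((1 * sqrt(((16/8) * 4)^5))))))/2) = 9600864 * sqrt(2)/5 + 3862747616 * sqrt(3)/25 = 270334539.52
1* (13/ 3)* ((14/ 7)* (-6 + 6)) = 0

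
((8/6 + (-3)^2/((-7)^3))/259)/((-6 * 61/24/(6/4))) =-2690/5419057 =-0.00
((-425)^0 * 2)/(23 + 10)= 2/33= 0.06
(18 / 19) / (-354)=-3 / 1121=-0.00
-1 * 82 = -82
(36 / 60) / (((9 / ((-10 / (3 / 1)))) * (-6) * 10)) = 1 / 270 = 0.00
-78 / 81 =-26 / 27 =-0.96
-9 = -9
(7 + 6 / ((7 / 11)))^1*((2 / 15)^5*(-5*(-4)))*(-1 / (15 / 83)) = -244352 / 3189375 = -0.08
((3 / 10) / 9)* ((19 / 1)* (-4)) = -38 / 15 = -2.53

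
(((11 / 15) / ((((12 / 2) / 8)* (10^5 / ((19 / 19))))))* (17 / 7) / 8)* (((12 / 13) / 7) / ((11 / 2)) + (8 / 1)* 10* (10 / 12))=0.00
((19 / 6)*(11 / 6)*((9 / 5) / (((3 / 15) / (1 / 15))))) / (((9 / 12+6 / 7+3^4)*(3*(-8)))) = -1463 / 832680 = -0.00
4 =4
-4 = -4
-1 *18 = -18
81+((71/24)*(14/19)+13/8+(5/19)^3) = 13963231/164616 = 84.82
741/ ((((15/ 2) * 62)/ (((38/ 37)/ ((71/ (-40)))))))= -75088/ 81437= -0.92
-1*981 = -981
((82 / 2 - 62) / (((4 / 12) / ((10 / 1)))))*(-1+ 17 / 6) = -1155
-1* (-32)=32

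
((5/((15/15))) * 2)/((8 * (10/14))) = 7/4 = 1.75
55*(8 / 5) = 88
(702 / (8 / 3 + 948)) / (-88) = -1053 / 125488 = -0.01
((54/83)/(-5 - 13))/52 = -3/4316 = -0.00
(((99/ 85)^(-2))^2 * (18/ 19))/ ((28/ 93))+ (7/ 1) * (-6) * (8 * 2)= -634339032401/ 946364958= -670.29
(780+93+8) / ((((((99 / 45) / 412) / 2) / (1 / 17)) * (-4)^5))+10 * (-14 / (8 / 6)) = -2966995 / 23936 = -123.96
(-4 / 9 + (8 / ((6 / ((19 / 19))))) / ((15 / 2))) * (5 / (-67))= 4 / 201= 0.02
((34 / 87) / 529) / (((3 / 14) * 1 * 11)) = 476 / 1518759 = 0.00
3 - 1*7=-4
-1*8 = -8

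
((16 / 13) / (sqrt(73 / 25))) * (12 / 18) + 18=160 * sqrt(73) / 2847 + 18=18.48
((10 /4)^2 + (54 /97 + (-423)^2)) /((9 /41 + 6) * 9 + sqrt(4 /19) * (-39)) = 1517190263329 * sqrt(19) /5810058858 + 13791344888985 /3873372572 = 4698.80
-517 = -517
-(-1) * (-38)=-38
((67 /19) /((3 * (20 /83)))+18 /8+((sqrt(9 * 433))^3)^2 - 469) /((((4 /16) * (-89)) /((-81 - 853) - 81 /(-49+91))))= 63144971368860047 /25365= 2489452843243.05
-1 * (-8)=8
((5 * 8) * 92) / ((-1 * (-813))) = 3680 / 813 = 4.53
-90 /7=-12.86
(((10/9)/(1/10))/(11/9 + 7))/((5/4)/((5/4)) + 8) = 50/333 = 0.15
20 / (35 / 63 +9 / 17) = 1530 / 83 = 18.43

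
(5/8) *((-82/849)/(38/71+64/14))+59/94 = 5307943/8619048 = 0.62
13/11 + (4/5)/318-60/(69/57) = -9731089/201135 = -48.38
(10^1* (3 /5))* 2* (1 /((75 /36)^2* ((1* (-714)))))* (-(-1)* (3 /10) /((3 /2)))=-288 /371875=-0.00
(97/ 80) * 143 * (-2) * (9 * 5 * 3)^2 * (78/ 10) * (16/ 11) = -71702982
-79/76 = -1.04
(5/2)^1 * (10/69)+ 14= 991/69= 14.36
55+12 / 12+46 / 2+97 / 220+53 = 29137 / 220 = 132.44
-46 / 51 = -0.90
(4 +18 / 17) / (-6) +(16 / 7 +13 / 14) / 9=-347 / 714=-0.49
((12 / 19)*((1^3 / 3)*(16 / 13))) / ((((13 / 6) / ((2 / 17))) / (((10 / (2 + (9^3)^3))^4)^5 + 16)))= 4194536957187385719273268117214716388617041711314516253172794644454683235918235591542998040707456405711823648183660110628226399692201221635771399714504903797587295853102116864 / 18633397532713852885576976457877581665481645173789509986323514099678368635991921080367646000007968979377548623323686072498616087239435879348295361020156163492358212787539490011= 0.23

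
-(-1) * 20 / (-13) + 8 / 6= -8 / 39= -0.21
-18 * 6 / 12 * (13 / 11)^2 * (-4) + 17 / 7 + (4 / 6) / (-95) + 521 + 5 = 578.70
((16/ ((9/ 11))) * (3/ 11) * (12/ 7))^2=4096/ 49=83.59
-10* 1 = -10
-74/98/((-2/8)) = 148/49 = 3.02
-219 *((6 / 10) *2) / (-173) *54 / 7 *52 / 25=3689712 / 151375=24.37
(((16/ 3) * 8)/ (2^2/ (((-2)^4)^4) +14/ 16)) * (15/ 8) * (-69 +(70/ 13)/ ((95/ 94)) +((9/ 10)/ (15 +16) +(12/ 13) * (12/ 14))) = -4415546851328/ 768448863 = -5746.05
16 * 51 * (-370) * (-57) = 17209440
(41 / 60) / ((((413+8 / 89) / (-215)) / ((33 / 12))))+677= 27743941 / 41040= 676.02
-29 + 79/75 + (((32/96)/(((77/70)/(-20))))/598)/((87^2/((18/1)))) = -5797643704/207453675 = -27.95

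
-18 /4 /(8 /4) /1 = -9 /4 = -2.25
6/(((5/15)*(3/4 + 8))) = 72/35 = 2.06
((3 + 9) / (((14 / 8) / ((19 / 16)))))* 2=114 / 7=16.29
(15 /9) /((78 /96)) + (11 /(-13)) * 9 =-217 /39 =-5.56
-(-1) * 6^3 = 216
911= 911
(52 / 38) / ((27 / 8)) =208 / 513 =0.41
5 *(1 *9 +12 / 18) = 145 / 3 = 48.33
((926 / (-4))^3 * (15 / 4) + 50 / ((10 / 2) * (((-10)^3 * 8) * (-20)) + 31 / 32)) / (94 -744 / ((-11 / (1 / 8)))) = -59892076200821315 / 131891359712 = -454101.59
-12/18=-2/3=-0.67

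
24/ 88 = 3/ 11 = 0.27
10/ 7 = 1.43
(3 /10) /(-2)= -3 /20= -0.15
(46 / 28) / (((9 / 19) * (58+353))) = 437 / 51786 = 0.01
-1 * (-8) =8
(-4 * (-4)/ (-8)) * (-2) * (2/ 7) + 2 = 22/ 7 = 3.14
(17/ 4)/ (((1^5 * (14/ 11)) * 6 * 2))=187/ 672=0.28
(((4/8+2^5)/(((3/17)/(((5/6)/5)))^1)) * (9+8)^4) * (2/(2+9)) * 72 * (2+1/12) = 2307267625/33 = 69917200.76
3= 3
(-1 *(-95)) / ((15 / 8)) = 152 / 3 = 50.67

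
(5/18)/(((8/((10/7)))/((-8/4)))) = -25/252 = -0.10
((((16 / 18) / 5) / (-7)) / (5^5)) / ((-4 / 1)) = 2 / 984375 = 0.00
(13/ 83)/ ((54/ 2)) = 13/ 2241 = 0.01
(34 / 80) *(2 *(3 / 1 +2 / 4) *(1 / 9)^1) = 119 / 360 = 0.33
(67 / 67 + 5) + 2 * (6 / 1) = 18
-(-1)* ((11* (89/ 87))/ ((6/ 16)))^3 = 480416634368/ 17779581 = 27020.69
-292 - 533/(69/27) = -11513/23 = -500.57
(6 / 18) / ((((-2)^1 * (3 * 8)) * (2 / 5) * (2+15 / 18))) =-5 / 816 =-0.01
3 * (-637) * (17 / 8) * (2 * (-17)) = 138069.75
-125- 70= -195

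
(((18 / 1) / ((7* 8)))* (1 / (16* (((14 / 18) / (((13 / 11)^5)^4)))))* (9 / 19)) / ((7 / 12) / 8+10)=41563855775664308372657787 / 1211322694375800654806897354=0.03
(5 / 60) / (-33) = -1 / 396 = -0.00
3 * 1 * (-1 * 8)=-24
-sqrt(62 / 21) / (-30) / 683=sqrt(1302) / 430290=0.00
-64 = -64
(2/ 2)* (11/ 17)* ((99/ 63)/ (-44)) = -11/ 476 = -0.02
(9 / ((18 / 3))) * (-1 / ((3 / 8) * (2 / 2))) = -4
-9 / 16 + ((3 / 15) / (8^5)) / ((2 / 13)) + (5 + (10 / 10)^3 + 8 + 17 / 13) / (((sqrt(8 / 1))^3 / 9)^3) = -184307 / 327680 + 145071* sqrt(2) / 212992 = 0.40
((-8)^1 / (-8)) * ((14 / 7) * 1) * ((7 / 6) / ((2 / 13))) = 91 / 6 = 15.17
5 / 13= 0.38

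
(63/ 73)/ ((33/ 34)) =714/ 803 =0.89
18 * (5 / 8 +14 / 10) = 729 / 20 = 36.45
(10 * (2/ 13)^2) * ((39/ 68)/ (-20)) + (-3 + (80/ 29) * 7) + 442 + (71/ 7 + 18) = 486.45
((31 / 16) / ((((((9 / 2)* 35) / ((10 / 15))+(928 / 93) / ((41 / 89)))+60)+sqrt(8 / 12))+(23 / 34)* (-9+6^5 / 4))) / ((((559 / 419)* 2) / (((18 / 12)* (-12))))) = -3196432351211468391 / 397864159877241849532+163730061451647* sqrt(6) / 99466039969310462383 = -0.01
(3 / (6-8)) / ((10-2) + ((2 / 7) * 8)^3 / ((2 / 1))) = -1029 / 9584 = -0.11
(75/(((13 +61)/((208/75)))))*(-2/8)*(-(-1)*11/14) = -143/259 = -0.55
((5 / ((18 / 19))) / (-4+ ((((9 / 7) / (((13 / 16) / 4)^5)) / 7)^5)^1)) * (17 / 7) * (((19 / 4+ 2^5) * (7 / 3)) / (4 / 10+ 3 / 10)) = 6627593410185362484084823596144242202025 / 178470103778653239469920167616843403996487438046384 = 0.00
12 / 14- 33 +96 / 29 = -5853 / 203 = -28.83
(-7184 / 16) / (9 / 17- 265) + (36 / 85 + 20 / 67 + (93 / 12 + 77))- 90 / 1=-2.83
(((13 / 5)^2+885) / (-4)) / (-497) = 157 / 350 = 0.45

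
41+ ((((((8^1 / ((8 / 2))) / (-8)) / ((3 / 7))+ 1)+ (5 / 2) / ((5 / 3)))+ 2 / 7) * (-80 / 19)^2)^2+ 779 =134742680020 / 57471561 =2344.51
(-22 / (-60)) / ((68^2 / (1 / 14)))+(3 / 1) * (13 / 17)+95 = 97.29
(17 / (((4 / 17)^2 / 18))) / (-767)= -7.21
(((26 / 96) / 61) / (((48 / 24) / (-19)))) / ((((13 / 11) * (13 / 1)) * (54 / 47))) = -9823 / 4110912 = -0.00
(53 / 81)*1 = 0.65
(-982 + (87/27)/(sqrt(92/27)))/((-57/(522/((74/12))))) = 1025208/703 - 5046 * sqrt(69)/16169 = 1455.74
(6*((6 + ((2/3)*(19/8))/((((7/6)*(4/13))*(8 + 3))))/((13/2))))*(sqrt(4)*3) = 35.45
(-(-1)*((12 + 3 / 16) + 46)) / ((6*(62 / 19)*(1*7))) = 2527 / 5952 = 0.42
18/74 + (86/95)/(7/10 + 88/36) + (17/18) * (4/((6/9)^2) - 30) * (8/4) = -23357924/596847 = -39.14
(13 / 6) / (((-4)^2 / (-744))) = -403 / 4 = -100.75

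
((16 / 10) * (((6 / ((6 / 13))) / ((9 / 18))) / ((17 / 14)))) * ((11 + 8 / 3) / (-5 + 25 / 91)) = -5432336 / 54825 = -99.09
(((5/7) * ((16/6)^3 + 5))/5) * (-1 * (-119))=10999/27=407.37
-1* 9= -9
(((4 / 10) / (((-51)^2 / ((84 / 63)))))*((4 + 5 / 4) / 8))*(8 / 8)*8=14 / 13005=0.00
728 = 728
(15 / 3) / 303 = 5 / 303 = 0.02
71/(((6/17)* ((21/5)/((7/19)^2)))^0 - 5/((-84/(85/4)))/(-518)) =12357408/173623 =71.17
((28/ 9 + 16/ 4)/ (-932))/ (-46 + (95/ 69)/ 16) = 5888/ 35431611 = 0.00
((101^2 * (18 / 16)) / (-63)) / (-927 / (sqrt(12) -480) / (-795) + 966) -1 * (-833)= 9779257397071415004 / 11742463030433863 -278436295 * sqrt(3) / 140909556365206356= 832.81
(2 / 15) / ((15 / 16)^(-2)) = 15 / 128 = 0.12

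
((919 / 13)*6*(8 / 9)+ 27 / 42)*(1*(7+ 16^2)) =54232441 / 546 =99326.82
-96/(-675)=32/225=0.14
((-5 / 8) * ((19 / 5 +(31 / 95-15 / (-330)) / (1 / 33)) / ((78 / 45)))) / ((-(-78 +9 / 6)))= -15265 / 201552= -0.08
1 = 1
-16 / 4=-4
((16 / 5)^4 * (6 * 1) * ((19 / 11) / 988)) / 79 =98304 / 7060625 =0.01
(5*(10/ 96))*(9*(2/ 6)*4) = 25/ 4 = 6.25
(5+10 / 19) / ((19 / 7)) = 735 / 361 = 2.04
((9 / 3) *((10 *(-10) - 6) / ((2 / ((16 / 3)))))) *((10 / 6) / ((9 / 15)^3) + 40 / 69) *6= -26211680 / 621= -42208.82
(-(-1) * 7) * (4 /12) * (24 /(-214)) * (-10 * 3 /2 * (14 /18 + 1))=2240 /321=6.98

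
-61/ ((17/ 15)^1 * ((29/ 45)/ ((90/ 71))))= -3705750/ 35003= -105.87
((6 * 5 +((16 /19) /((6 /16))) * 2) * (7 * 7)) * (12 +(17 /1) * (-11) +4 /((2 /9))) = -15124438 /57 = -265341.02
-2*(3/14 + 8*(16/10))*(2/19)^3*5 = -0.15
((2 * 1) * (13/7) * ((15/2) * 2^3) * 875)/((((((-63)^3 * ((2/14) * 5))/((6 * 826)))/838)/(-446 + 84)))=930696208000/567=1641439520.28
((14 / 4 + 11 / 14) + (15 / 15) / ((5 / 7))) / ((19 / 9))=1791 / 665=2.69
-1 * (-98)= 98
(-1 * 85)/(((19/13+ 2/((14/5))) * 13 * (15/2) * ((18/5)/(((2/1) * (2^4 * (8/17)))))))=-4480/2673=-1.68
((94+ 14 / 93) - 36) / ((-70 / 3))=-2704 / 1085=-2.49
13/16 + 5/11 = 223/176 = 1.27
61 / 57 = 1.07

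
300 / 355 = 60 / 71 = 0.85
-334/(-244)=167/122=1.37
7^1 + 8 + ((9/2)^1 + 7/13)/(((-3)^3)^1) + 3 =12505/702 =17.81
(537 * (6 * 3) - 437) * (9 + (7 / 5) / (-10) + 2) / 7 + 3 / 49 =35079579 / 2450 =14318.20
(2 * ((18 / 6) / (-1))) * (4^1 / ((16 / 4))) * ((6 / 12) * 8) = -24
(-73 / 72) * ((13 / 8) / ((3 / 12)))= -949 / 144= -6.59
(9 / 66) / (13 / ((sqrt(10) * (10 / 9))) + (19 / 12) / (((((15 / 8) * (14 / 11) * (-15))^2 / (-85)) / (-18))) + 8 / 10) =-67925466000 / 1193997555179 + 29536801875 * sqrt(10) / 1193997555179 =0.02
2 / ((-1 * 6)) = -1 / 3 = -0.33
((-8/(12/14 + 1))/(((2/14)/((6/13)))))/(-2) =6.96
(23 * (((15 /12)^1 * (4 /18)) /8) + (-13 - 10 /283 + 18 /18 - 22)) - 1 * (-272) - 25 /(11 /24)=82579691 /448272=184.22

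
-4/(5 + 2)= -4/7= -0.57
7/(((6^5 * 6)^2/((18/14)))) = 0.00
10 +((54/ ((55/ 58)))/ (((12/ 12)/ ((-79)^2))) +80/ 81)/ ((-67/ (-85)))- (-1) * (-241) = 26902244917/ 59697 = 450646.51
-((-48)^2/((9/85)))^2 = -473497600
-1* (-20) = 20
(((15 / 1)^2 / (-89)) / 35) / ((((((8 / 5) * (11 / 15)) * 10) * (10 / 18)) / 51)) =-61965 / 109648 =-0.57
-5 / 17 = -0.29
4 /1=4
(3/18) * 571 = 95.17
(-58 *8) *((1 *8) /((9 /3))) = -3712 /3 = -1237.33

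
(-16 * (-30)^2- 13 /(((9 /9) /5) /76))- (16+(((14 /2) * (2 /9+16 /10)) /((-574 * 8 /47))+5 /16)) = -13936451 /720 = -19356.18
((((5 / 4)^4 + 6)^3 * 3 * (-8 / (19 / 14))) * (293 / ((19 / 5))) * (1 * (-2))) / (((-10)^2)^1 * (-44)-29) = -310471128379965 / 838267830272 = -370.37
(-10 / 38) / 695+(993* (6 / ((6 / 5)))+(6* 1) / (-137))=4964.96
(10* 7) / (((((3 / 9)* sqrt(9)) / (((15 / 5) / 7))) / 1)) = 30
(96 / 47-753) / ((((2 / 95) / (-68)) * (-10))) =-11400285 / 47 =-242559.26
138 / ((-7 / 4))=-552 / 7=-78.86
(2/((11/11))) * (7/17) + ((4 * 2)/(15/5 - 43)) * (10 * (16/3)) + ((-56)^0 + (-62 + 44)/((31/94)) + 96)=51503/1581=32.58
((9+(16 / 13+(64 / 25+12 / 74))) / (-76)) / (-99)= 155759 / 90476100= 0.00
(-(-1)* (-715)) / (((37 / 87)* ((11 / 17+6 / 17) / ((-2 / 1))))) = 124410 / 37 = 3362.43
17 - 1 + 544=560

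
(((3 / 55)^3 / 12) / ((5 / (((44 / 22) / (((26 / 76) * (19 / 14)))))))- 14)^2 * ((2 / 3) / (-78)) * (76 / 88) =-217761853310402072 / 150515559446484375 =-1.45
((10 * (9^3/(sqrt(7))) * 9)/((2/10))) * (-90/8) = -7381125 * sqrt(7)/14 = -1394901.51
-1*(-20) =20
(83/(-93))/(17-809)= 83/73656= 0.00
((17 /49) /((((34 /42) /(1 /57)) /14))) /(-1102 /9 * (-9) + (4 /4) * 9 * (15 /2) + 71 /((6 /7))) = 0.00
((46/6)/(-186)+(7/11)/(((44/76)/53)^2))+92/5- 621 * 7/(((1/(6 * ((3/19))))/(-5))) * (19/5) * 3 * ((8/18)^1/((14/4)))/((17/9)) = 1334058775337/63129330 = 21132.15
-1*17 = -17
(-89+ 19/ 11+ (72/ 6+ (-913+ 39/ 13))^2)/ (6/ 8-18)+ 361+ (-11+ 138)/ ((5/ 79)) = -168404638/ 3795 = -44375.40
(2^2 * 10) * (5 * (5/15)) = 200/3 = 66.67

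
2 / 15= 0.13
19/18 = 1.06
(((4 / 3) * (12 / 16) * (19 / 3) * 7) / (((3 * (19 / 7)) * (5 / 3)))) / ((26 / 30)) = 49 / 13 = 3.77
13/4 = 3.25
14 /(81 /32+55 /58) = 12992 /3229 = 4.02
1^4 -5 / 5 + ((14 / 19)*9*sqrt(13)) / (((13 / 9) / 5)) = 5670*sqrt(13) / 247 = 82.77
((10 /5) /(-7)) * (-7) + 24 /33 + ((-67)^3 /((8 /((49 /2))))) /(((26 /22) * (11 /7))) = -1134772559 /2288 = -495967.03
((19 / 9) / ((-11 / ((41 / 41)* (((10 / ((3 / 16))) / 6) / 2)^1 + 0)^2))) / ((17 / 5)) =-152000 / 136323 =-1.11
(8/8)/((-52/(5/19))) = -5/988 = -0.01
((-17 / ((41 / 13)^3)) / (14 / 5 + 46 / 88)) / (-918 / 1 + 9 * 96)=241670 / 80017281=0.00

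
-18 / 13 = -1.38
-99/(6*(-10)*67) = 33/1340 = 0.02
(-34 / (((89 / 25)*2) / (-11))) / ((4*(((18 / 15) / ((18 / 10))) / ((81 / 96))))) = 378675 / 22784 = 16.62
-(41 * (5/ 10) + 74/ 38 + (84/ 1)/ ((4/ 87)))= -70279/ 38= -1849.45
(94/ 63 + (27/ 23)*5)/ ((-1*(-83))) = 10667/ 120267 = 0.09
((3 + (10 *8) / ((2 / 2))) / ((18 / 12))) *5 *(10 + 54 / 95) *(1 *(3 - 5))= -333328 / 57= -5847.86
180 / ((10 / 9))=162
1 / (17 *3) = 0.02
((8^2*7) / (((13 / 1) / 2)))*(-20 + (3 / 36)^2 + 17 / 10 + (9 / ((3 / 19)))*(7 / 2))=7306264 / 585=12489.34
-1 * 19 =-19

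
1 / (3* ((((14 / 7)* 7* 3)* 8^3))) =1 / 64512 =0.00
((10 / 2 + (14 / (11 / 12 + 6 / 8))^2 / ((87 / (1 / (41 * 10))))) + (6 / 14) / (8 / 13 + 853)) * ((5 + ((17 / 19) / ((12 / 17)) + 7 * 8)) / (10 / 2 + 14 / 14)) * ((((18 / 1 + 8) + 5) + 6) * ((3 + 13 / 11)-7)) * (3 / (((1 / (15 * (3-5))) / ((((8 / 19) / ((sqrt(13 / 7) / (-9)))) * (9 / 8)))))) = -235115294229327021 * sqrt(91) / 1471579434325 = -1524115.46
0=0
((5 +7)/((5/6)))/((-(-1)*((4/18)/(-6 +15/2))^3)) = 177147/40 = 4428.68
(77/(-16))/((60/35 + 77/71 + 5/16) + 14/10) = -191345/179369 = -1.07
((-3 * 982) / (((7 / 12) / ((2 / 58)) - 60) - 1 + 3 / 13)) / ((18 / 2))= 51064 / 6841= 7.46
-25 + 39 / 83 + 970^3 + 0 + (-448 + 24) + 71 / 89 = 6741912143601 / 7387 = 912672552.27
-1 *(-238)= 238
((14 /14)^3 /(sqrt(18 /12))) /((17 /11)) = 0.53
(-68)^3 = -314432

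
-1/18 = -0.06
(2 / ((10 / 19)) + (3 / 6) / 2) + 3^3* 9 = 247.05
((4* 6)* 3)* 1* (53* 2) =7632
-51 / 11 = -4.64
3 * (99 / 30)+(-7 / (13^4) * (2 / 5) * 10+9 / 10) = 1542154 / 142805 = 10.80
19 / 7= 2.71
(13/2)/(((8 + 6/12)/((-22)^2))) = 6292/17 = 370.12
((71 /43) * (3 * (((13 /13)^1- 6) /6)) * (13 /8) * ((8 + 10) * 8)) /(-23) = 41535 /989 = 42.00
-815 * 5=-4075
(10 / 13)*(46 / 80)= 23 / 52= 0.44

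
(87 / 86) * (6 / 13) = 0.47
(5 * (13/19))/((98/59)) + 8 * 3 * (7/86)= 321313/80066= 4.01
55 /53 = 1.04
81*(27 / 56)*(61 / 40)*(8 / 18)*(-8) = -211.76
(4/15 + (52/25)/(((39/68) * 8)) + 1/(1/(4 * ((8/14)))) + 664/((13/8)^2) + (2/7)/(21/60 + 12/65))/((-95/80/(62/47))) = -148554616896/524436575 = -283.27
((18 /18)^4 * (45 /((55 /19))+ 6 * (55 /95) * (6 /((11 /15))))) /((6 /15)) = 109.92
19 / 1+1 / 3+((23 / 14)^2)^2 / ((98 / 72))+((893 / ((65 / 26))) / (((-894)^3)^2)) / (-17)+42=170228302327572437145907483 / 2552714721220216297641120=66.69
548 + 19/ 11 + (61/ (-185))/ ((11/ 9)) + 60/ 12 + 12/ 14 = 7910457/ 14245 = 555.31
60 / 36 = 1.67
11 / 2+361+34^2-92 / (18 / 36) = 2677 / 2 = 1338.50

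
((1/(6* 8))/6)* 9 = 1/32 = 0.03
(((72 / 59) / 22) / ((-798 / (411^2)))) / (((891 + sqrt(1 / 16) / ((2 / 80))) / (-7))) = 1013526 / 11110231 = 0.09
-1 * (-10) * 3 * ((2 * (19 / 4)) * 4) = 1140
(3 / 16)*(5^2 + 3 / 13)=123 / 26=4.73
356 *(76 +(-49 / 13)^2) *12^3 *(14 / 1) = 776895303.20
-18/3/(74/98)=-294/37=-7.95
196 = 196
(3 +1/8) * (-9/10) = -45/16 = -2.81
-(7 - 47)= 40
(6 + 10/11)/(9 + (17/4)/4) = 1216/1771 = 0.69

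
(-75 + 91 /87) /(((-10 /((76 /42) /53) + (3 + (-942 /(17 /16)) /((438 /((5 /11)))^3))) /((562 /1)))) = 453552738693831051 /3163515788594998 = 143.37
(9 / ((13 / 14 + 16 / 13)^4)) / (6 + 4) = 548599688 / 13252496445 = 0.04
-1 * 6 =-6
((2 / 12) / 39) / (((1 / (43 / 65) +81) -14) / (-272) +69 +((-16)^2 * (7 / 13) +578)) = 2924 / 536831955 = 0.00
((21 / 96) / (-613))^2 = 49 / 384787456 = 0.00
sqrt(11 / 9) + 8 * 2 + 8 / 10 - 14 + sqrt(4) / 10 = sqrt(11) / 3 + 3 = 4.11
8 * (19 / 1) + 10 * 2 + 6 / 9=518 / 3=172.67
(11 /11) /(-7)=-1 /7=-0.14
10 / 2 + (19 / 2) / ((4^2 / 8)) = 39 / 4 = 9.75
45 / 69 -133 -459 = -13601 / 23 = -591.35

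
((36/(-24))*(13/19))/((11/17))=-663/418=-1.59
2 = 2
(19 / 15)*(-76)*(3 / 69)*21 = -10108 / 115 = -87.90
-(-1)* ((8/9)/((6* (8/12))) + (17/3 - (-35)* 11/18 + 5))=581/18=32.28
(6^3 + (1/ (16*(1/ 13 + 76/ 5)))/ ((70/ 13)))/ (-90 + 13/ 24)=-48045481/ 19898396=-2.41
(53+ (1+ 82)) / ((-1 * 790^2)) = -34 / 156025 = -0.00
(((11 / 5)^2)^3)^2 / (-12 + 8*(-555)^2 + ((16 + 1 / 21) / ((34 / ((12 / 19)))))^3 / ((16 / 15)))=6595553074163354359982 / 1264308018362876220703125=0.01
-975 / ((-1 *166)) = 975 / 166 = 5.87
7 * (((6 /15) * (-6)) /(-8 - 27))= 12 /25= 0.48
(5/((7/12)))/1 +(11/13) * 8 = 1396/91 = 15.34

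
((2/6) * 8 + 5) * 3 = 23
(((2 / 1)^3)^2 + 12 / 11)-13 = 573 / 11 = 52.09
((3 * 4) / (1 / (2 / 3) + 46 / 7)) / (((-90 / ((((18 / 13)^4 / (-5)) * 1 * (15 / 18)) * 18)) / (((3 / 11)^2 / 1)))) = 26453952 / 1952572765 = 0.01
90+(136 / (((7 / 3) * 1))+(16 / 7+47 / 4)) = 4545 / 28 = 162.32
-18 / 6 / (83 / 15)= -45 / 83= -0.54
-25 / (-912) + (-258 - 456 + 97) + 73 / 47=-26379337 / 42864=-615.42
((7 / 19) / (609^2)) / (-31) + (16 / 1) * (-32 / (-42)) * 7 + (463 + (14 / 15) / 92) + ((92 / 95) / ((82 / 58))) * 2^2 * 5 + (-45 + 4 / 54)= 456534647921699 / 882845662230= 517.12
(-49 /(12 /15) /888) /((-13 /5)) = 1225 /46176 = 0.03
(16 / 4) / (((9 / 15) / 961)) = 19220 / 3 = 6406.67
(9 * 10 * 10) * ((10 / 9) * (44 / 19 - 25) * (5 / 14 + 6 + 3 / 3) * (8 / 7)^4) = -284708.64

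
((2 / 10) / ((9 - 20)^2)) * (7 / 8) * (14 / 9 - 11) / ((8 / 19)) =-2261 / 69696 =-0.03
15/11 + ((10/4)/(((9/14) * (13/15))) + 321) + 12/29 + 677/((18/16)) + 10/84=485507291/522522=929.16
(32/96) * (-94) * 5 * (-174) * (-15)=-408900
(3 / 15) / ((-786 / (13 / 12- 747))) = 8951 / 47160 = 0.19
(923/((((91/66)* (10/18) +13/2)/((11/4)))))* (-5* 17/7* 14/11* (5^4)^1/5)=-674847.52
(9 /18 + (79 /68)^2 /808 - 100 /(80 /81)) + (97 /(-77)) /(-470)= -6811050083473 /67606394240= -100.75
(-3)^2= 9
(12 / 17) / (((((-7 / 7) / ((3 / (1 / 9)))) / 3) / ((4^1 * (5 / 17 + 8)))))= -548208 / 289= -1896.91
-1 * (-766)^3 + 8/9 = 4045095872/9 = 449455096.89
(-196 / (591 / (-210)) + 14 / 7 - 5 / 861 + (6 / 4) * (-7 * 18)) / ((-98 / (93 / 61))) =308549882 / 168995071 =1.83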